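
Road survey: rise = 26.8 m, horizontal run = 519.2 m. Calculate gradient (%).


Formula: Gradient = rise / run * 100
Gradient = 26.8 / 519.2 * 100 = 5.2%

5.2


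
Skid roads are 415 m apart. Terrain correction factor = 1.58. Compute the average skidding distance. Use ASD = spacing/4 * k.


Formula: ASD = (spacing / 4) * correction
Uncorrected distance = spacing / 4 = 415 / 4 = 103.75 m
ASD = 103.75 * 1.58 = 164 m

164


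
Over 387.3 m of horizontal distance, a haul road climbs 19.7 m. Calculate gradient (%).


Formula: Gradient = rise / run * 100
Gradient = 19.7 / 387.3 * 100 = 5.1%

5.1


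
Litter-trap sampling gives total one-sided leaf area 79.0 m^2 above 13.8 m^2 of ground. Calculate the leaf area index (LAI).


Formula: LAI = total leaf area / ground area  (dimensionless)
LAI = 79.0 m^2 / 13.8 m^2
LAI = 5.72

5.72


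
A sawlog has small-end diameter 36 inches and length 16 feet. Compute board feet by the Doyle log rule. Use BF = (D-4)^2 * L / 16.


Doyle: BF = (D - 4)^2 * L / 16
Adjusted diameter = 36 - 4 = 32 in
(D-4)^2 = 32^2 = 1024
BF = 1024 * 16 / 16 = 1024 BF

1024


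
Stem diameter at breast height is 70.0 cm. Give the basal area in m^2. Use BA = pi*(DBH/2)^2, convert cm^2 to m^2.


Formula: BA = pi * (DBH/2)^2 / 10000  (cm^2 to m^2)
Radius = DBH/2 = 70.0/2 = 35.0 cm
BA = pi * 35.0^2 / 10000
   = 3848.451 cm^2 / 10000
   = 0.3848 m^2

0.3848


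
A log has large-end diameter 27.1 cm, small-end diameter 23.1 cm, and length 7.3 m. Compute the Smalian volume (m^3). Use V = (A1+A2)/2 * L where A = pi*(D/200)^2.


Smalian: V = (A1 + A2)/2 * L,  A = pi*(D/200)^2
A1 = pi*(27.1/200)^2 = 0.05768 m^2
A2 = pi*(23.1/200)^2 = 0.04191 m^2
V = (0.05768+0.04191)/2*7.3 = 0.3635 m^3

0.3635


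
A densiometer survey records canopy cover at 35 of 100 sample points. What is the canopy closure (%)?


Formula: Canopy closure = covered points / total points * 100
Closure = 35 / 100 * 100
Closure = 0.35 * 100 = 35.0%

35.0


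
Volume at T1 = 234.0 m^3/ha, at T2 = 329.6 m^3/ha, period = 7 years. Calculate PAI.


Formula: PAI = (V_T2 - V_T1) / (T2 - T1)
Volume increment = 329.6 - 234.0 = 95.6 m^3/ha
PAI = 95.6 / 7 = 13.66 m^3/ha/year

13.66


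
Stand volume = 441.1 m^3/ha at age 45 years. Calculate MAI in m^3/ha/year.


Formula: MAI = Total Volume / Stand Age
MAI = 441.1 m^3/ha / 45 years
MAI = 9.8 m^3/ha/year

9.8


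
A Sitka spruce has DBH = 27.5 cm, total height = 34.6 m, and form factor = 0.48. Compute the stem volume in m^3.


Formula: V = pi * (DBH/200)^2 * H * ff
Radius = DBH/200 = 27.5/200 = 0.1375 m
Radius^2 = 0.1375^2 = 0.01890625 m^2
V = pi * 0.01890625 * 34.6 * 0.48
V = 0.986 m^3

0.986


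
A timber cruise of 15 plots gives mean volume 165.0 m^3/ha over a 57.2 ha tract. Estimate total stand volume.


Formula: Total Volume = Mean Volume per ha * Total Area
Total Volume = 165.0 m^3/ha * 57.2 ha
Total Volume = 9438 m^3

9438


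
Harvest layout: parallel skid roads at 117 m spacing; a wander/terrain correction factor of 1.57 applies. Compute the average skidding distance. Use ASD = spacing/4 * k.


Formula: ASD = (spacing / 4) * correction
Uncorrected distance = spacing / 4 = 117 / 4 = 29.25 m
ASD = 29.25 * 1.57 = 46 m

46


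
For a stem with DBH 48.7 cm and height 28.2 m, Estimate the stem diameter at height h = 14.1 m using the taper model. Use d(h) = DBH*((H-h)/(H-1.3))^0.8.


Taper: d(h) = DBH * ((H - h) / (H - 1.3))^0.8
Numerator = H - h = 28.2 - 14.1 = 14.1 m
Denominator = H - 1.3 = 28.2 - 1.3 = 26.9 m
Ratio = 14.1 / 26.9 = 0.52416
d = 48.7 * 0.52416^0.8 = 29.0 cm

29.0


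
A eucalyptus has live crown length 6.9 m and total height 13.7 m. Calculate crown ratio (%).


Formula: Crown Ratio = (Crown Length / Total Height) * 100
CR = (6.9 m / 13.7 m) * 100
CR = 0.5036 * 100 = 50.4%

50.4


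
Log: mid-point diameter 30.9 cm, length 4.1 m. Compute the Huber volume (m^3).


Huber: V = Am * L,  Am = pi*(Dm/200)^2
Am = pi*(30.9/200)^2 = 0.074991 m^2
V = 0.074991*4.1 = 0.3075 m^3

0.3075


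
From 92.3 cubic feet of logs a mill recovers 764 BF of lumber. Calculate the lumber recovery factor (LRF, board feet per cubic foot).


Formula: LRF = Lumber Output (BF) / Log Input (ft^3)
LRF = 764 BF / 92.3 ft^3
LRF = 8.28 BF/ft^3

8.28


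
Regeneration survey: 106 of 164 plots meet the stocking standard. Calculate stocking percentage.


Formula: Stocking % = stocked plots / total plots * 100
Stocking = 106 / 164 * 100
Stocking = 0.6463 * 100 = 64.6%

64.6


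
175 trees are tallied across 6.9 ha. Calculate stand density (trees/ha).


Formula: Stand Density = N_trees / Area_ha
Density = 175 trees / 6.9 ha
Density = 25 trees/ha

25


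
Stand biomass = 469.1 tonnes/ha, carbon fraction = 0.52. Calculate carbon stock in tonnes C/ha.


Formula: Carbon Stock = Biomass * Carbon Fraction
C = 469.1 t/ha * 0.52
C = 243.9 t C/ha

243.9


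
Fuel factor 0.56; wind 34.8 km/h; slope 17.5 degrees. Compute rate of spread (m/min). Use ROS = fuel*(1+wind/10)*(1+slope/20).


Formula: ROS = fuel * (1 + wind/10) * (1 + slope/20)
Wind factor = 1 + 34.8/10 = 4.48
Slope factor = 1 + 17.5/20 = 1.875
ROS = 0.56 * 4.48 * 1.875 = 4.7 m/min

4.7


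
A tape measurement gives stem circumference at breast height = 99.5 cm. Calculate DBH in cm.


Formula: DBH = C / pi
DBH = 99.5 / pi
pi = 3.14159...
DBH = 31.7 cm

31.7


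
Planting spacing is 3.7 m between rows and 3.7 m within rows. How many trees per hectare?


Formula: TPH = 10000 m^2/ha / (spacing_x * spacing_y)
Area per tree = 3.7 m * 3.7 m = 13.69 m^2
TPH = 10000 / 13.69 = 730 trees/ha

730


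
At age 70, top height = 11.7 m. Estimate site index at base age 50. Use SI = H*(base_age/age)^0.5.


Formula: SI = H_dom * (base_age / age)^0.5
Age ratio = 50 / 70 = 0.71429
sqrt(age_ratio) = 0.84515
SI = 11.7 * 0.84515 = 9.9 m

9.9


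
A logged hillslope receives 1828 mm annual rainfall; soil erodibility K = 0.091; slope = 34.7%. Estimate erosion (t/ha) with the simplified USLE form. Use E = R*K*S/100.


Formula: E = R * K * S / 100  (simplified USLE)
R * K = 1828 * 0.091 = 166.348
E = 166.348 * 34.7 / 100 = 57.72 t/ha

57.72


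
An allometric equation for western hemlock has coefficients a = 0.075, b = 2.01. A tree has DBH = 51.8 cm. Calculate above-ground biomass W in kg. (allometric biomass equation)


Formula: W = a * DBH^b  (allometric power law)
DBH^b = 51.8^2.01 = 2791.2762
W = 0.075 * 2791.2762 = 209.3 kg

209.3


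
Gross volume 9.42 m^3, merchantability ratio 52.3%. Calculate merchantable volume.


Formula: MV = V_total * (merchantable_pct / 100)
Merchantable fraction = 52.3% / 100 = 0.523
MV = 9.42 m^3 * 0.523 = 4.927 m^3

4.927


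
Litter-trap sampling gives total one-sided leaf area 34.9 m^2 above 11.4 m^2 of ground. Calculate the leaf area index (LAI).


Formula: LAI = total leaf area / ground area  (dimensionless)
LAI = 34.9 m^2 / 11.4 m^2
LAI = 3.06

3.06


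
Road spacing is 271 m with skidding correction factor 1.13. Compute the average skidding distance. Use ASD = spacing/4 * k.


Formula: ASD = (spacing / 4) * correction
Uncorrected distance = spacing / 4 = 271 / 4 = 67.75 m
ASD = 67.75 * 1.13 = 77 m

77


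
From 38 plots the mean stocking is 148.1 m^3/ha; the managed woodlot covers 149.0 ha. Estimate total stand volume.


Formula: Total Volume = Mean Volume per ha * Total Area
Total Volume = 148.1 m^3/ha * 149.0 ha
Total Volume = 22067 m^3

22067


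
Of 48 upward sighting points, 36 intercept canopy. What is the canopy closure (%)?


Formula: Canopy closure = covered points / total points * 100
Closure = 36 / 48 * 100
Closure = 0.75 * 100 = 75.0%

75.0


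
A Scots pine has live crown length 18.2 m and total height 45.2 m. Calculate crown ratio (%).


Formula: Crown Ratio = (Crown Length / Total Height) * 100
CR = (18.2 m / 45.2 m) * 100
CR = 0.4027 * 100 = 40.3%

40.3


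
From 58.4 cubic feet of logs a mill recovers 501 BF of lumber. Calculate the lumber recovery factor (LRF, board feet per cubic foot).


Formula: LRF = Lumber Output (BF) / Log Input (ft^3)
LRF = 501 BF / 58.4 ft^3
LRF = 8.58 BF/ft^3

8.58


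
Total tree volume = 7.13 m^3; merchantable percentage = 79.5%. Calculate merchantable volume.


Formula: MV = V_total * (merchantable_pct / 100)
Merchantable fraction = 79.5% / 100 = 0.795
MV = 7.13 m^3 * 0.795 = 5.668 m^3

5.668


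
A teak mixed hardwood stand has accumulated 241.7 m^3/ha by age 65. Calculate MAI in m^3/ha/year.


Formula: MAI = Total Volume / Stand Age
MAI = 241.7 m^3/ha / 65 years
MAI = 3.72 m^3/ha/year

3.72


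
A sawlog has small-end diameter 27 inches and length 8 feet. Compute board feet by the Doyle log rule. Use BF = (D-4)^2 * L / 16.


Doyle: BF = (D - 4)^2 * L / 16
Adjusted diameter = 27 - 4 = 23 in
(D-4)^2 = 23^2 = 529
BF = 529 * 8 / 16 = 265 BF

265


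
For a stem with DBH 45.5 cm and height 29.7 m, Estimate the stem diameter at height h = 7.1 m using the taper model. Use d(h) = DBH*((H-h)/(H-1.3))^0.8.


Taper: d(h) = DBH * ((H - h) / (H - 1.3))^0.8
Numerator = H - h = 29.7 - 7.1 = 22.6 m
Denominator = H - 1.3 = 29.7 - 1.3 = 28.4 m
Ratio = 22.6 / 28.4 = 0.79577
d = 45.5 * 0.79577^0.8 = 37.9 cm

37.9


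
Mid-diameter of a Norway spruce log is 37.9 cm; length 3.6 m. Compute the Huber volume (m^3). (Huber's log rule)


Huber: V = Am * L,  Am = pi*(Dm/200)^2
Am = pi*(37.9/200)^2 = 0.112815 m^2
V = 0.112815*3.6 = 0.4061 m^3

0.4061


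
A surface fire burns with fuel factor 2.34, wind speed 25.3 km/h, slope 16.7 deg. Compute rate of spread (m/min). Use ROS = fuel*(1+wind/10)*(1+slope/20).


Formula: ROS = fuel * (1 + wind/10) * (1 + slope/20)
Wind factor = 1 + 25.3/10 = 3.53
Slope factor = 1 + 16.7/20 = 1.835
ROS = 2.34 * 3.53 * 1.835 = 15.16 m/min

15.16


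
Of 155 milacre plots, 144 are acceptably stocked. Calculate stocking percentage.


Formula: Stocking % = stocked plots / total plots * 100
Stocking = 144 / 155 * 100
Stocking = 0.929 * 100 = 92.9%

92.9


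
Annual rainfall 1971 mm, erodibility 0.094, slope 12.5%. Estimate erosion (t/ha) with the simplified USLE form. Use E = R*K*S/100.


Formula: E = R * K * S / 100  (simplified USLE)
R * K = 1971 * 0.094 = 185.274
E = 185.274 * 12.5 / 100 = 23.16 t/ha

23.16


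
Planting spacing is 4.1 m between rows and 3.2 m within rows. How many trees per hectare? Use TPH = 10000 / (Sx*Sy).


Formula: TPH = 10000 m^2/ha / (spacing_x * spacing_y)
Area per tree = 4.1 m * 3.2 m = 13.12 m^2
TPH = 10000 / 13.12 = 762 trees/ha

762


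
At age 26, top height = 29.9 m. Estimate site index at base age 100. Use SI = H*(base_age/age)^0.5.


Formula: SI = H_dom * (base_age / age)^0.5
Age ratio = 100 / 26 = 3.84615
sqrt(age_ratio) = 1.96116
SI = 29.9 * 1.96116 = 58.6 m

58.6


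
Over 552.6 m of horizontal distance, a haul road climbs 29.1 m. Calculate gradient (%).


Formula: Gradient = rise / run * 100
Gradient = 29.1 / 552.6 * 100 = 5.3%

5.3


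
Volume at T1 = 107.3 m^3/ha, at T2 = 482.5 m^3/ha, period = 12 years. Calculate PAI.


Formula: PAI = (V_T2 - V_T1) / (T2 - T1)
Volume increment = 482.5 - 107.3 = 375.2 m^3/ha
PAI = 375.2 / 12 = 31.27 m^3/ha/year

31.27


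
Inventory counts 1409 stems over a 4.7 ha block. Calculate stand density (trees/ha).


Formula: Stand Density = N_trees / Area_ha
Density = 1409 trees / 4.7 ha
Density = 300 trees/ha

300


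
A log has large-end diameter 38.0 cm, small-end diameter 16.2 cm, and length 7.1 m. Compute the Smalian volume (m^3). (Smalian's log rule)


Smalian: V = (A1 + A2)/2 * L,  A = pi*(D/200)^2
A1 = pi*(38.0/200)^2 = 0.113411 m^2
A2 = pi*(16.2/200)^2 = 0.020612 m^2
V = (0.113411+0.020612)/2*7.1 = 0.4758 m^3

0.4758


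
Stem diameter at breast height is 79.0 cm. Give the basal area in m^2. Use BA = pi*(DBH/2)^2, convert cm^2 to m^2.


Formula: BA = pi * (DBH/2)^2 / 10000  (cm^2 to m^2)
Radius = DBH/2 = 79.0/2 = 39.5 cm
BA = pi * 39.5^2 / 10000
   = 4901.6699 cm^2 / 10000
   = 0.4902 m^2

0.4902


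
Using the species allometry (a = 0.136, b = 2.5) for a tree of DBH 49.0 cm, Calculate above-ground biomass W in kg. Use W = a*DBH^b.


Formula: W = a * DBH^b  (allometric power law)
DBH^b = 49.0^2.5 = 16807.0
W = 0.136 * 16807.0 = 2285.8 kg

2285.8


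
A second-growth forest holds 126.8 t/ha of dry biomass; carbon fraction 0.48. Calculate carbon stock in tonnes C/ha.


Formula: Carbon Stock = Biomass * Carbon Fraction
C = 126.8 t/ha * 0.48
C = 60.9 t C/ha

60.9


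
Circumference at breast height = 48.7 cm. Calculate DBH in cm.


Formula: DBH = C / pi
DBH = 48.7 / pi
pi = 3.14159...
DBH = 15.5 cm

15.5


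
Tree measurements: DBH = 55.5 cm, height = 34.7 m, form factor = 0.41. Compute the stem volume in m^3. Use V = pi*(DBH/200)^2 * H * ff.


Formula: V = pi * (DBH/200)^2 * H * ff
Radius = DBH/200 = 55.5/200 = 0.2775 m
Radius^2 = 0.2775^2 = 0.07700625 m^2
V = pi * 0.07700625 * 34.7 * 0.41
V = 3.442 m^3

3.442


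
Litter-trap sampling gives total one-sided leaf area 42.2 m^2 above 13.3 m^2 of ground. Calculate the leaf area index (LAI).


Formula: LAI = total leaf area / ground area  (dimensionless)
LAI = 42.2 m^2 / 13.3 m^2
LAI = 3.17

3.17


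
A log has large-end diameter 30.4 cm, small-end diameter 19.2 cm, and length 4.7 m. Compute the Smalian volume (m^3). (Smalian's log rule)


Smalian: V = (A1 + A2)/2 * L,  A = pi*(D/200)^2
A1 = pi*(30.4/200)^2 = 0.072583 m^2
A2 = pi*(19.2/200)^2 = 0.028953 m^2
V = (0.072583+0.028953)/2*4.7 = 0.2386 m^3

0.2386


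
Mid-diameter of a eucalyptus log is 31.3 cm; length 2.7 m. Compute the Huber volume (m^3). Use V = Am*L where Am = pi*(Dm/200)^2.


Huber: V = Am * L,  Am = pi*(Dm/200)^2
Am = pi*(31.3/200)^2 = 0.076945 m^2
V = 0.076945*2.7 = 0.2078 m^3

0.2078


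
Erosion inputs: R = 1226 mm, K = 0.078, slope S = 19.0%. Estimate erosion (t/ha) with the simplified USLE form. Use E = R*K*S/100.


Formula: E = R * K * S / 100  (simplified USLE)
R * K = 1226 * 0.078 = 95.628
E = 95.628 * 19.0 / 100 = 18.17 t/ha

18.17


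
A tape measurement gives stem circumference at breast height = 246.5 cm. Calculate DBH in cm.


Formula: DBH = C / pi
DBH = 246.5 / pi
pi = 3.14159...
DBH = 78.5 cm

78.5


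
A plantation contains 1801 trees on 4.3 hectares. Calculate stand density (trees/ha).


Formula: Stand Density = N_trees / Area_ha
Density = 1801 trees / 4.3 ha
Density = 419 trees/ha

419


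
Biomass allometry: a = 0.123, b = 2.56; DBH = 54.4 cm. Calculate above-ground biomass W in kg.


Formula: W = a * DBH^b  (allometric power law)
DBH^b = 54.4^2.56 = 27741.7072
W = 0.123 * 27741.7072 = 3412.2 kg

3412.2


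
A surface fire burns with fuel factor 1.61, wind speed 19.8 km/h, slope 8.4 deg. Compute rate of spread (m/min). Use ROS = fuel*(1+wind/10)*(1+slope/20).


Formula: ROS = fuel * (1 + wind/10) * (1 + slope/20)
Wind factor = 1 + 19.8/10 = 2.98
Slope factor = 1 + 8.4/20 = 1.42
ROS = 1.61 * 2.98 * 1.42 = 6.81 m/min

6.81


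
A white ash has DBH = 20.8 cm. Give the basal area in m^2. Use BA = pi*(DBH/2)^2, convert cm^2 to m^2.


Formula: BA = pi * (DBH/2)^2 / 10000  (cm^2 to m^2)
Radius = DBH/2 = 20.8/2 = 10.4 cm
BA = pi * 10.4^2 / 10000
   = 339.7947 cm^2 / 10000
   = 0.034 m^2

0.034


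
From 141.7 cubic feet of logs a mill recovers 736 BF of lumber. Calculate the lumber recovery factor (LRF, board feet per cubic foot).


Formula: LRF = Lumber Output (BF) / Log Input (ft^3)
LRF = 736 BF / 141.7 ft^3
LRF = 5.19 BF/ft^3

5.19


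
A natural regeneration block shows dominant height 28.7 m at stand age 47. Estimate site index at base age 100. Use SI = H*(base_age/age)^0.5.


Formula: SI = H_dom * (base_age / age)^0.5
Age ratio = 100 / 47 = 2.12766
sqrt(age_ratio) = 1.45865
SI = 28.7 * 1.45865 = 41.9 m

41.9


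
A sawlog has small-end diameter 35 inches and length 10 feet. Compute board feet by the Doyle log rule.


Doyle: BF = (D - 4)^2 * L / 16
Adjusted diameter = 35 - 4 = 31 in
(D-4)^2 = 31^2 = 961
BF = 961 * 10 / 16 = 601 BF

601


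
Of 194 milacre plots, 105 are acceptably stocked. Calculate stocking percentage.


Formula: Stocking % = stocked plots / total plots * 100
Stocking = 105 / 194 * 100
Stocking = 0.5412 * 100 = 54.1%

54.1


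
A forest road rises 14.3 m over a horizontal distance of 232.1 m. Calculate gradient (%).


Formula: Gradient = rise / run * 100
Gradient = 14.3 / 232.1 * 100 = 6.2%

6.2


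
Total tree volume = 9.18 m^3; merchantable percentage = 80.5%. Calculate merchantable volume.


Formula: MV = V_total * (merchantable_pct / 100)
Merchantable fraction = 80.5% / 100 = 0.805
MV = 9.18 m^3 * 0.805 = 7.39 m^3

7.39


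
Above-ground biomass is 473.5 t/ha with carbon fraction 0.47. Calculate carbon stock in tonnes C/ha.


Formula: Carbon Stock = Biomass * Carbon Fraction
C = 473.5 t/ha * 0.47
C = 222.5 t C/ha

222.5


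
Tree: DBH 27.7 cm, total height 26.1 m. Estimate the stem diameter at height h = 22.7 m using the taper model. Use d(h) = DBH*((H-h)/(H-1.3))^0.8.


Taper: d(h) = DBH * ((H - h) / (H - 1.3))^0.8
Numerator = H - h = 26.1 - 22.7 = 3.4 m
Denominator = H - 1.3 = 26.1 - 1.3 = 24.8 m
Ratio = 3.4 / 24.8 = 0.1371
d = 27.7 * 0.1371^0.8 = 5.7 cm

5.7


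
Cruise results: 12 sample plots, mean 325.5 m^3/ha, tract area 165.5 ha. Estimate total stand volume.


Formula: Total Volume = Mean Volume per ha * Total Area
Total Volume = 325.5 m^3/ha * 165.5 ha
Total Volume = 53870 m^3

53870


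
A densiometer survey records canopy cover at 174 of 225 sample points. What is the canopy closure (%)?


Formula: Canopy closure = covered points / total points * 100
Closure = 174 / 225 * 100
Closure = 0.7733 * 100 = 77.3%

77.3


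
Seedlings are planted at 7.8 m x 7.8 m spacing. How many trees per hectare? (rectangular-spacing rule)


Formula: TPH = 10000 m^2/ha / (spacing_x * spacing_y)
Area per tree = 7.8 m * 7.8 m = 60.84 m^2
TPH = 10000 / 60.84 = 164 trees/ha

164


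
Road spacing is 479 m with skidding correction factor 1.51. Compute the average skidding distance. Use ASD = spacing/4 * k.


Formula: ASD = (spacing / 4) * correction
Uncorrected distance = spacing / 4 = 479 / 4 = 119.75 m
ASD = 119.75 * 1.51 = 181 m

181


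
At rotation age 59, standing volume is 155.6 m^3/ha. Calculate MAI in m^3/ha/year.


Formula: MAI = Total Volume / Stand Age
MAI = 155.6 m^3/ha / 59 years
MAI = 2.64 m^3/ha/year

2.64


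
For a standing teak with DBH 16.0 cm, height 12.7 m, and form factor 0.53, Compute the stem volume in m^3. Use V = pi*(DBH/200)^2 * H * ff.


Formula: V = pi * (DBH/200)^2 * H * ff
Radius = DBH/200 = 16.0/200 = 0.08 m
Radius^2 = 0.08^2 = 0.0064 m^2
V = pi * 0.0064 * 12.7 * 0.53
V = 0.135 m^3

0.135


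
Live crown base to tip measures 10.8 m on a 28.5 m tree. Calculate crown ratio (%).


Formula: Crown Ratio = (Crown Length / Total Height) * 100
CR = (10.8 m / 28.5 m) * 100
CR = 0.3789 * 100 = 37.9%

37.9


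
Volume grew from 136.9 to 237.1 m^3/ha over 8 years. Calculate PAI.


Formula: PAI = (V_T2 - V_T1) / (T2 - T1)
Volume increment = 237.1 - 136.9 = 100.2 m^3/ha
PAI = 100.2 / 8 = 12.53 m^3/ha/year

12.53


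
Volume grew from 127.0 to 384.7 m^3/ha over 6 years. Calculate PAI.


Formula: PAI = (V_T2 - V_T1) / (T2 - T1)
Volume increment = 384.7 - 127.0 = 257.7 m^3/ha
PAI = 257.7 / 6 = 42.95 m^3/ha/year

42.95


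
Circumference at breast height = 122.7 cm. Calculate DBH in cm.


Formula: DBH = C / pi
DBH = 122.7 / pi
pi = 3.14159...
DBH = 39.1 cm

39.1


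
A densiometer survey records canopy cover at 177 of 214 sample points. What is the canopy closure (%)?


Formula: Canopy closure = covered points / total points * 100
Closure = 177 / 214 * 100
Closure = 0.8271 * 100 = 82.7%

82.7


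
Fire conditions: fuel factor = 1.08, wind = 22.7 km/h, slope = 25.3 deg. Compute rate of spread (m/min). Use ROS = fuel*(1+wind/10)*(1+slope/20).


Formula: ROS = fuel * (1 + wind/10) * (1 + slope/20)
Wind factor = 1 + 22.7/10 = 3.27
Slope factor = 1 + 25.3/20 = 2.265
ROS = 1.08 * 3.27 * 2.265 = 8.0 m/min

8.0


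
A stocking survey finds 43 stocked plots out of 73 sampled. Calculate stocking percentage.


Formula: Stocking % = stocked plots / total plots * 100
Stocking = 43 / 73 * 100
Stocking = 0.589 * 100 = 58.9%

58.9


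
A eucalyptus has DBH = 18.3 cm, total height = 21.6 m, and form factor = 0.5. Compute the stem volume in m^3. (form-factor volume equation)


Formula: V = pi * (DBH/200)^2 * H * ff
Radius = DBH/200 = 18.3/200 = 0.0915 m
Radius^2 = 0.0915^2 = 0.00837225 m^2
V = pi * 0.00837225 * 21.6 * 0.5
V = 0.284 m^3

0.284


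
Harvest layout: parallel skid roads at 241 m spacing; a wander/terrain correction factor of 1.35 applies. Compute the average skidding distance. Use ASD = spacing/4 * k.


Formula: ASD = (spacing / 4) * correction
Uncorrected distance = spacing / 4 = 241 / 4 = 60.25 m
ASD = 60.25 * 1.35 = 81 m

81


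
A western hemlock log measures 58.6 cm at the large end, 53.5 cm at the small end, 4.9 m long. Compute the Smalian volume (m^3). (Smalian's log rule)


Smalian: V = (A1 + A2)/2 * L,  A = pi*(D/200)^2
A1 = pi*(58.6/200)^2 = 0.269703 m^2
A2 = pi*(53.5/200)^2 = 0.224801 m^2
V = (0.269703+0.224801)/2*4.9 = 1.2115 m^3

1.2115


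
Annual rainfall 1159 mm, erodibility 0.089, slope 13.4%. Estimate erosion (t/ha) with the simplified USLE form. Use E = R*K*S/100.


Formula: E = R * K * S / 100  (simplified USLE)
R * K = 1159 * 0.089 = 103.151
E = 103.151 * 13.4 / 100 = 13.82 t/ha

13.82


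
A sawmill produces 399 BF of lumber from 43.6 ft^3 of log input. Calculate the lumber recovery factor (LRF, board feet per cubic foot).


Formula: LRF = Lumber Output (BF) / Log Input (ft^3)
LRF = 399 BF / 43.6 ft^3
LRF = 9.15 BF/ft^3

9.15


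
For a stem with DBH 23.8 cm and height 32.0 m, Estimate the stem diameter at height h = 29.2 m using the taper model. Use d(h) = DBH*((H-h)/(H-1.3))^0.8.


Taper: d(h) = DBH * ((H - h) / (H - 1.3))^0.8
Numerator = H - h = 32.0 - 29.2 = 2.8 m
Denominator = H - 1.3 = 32.0 - 1.3 = 30.7 m
Ratio = 2.8 / 30.7 = 0.09121
d = 23.8 * 0.09121^0.8 = 3.5 cm

3.5


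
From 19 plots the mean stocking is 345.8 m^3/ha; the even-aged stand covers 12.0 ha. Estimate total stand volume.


Formula: Total Volume = Mean Volume per ha * Total Area
Total Volume = 345.8 m^3/ha * 12.0 ha
Total Volume = 4150 m^3

4150


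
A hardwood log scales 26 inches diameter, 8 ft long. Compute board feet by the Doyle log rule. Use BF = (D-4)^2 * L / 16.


Doyle: BF = (D - 4)^2 * L / 16
Adjusted diameter = 26 - 4 = 22 in
(D-4)^2 = 22^2 = 484
BF = 484 * 8 / 16 = 242 BF

242


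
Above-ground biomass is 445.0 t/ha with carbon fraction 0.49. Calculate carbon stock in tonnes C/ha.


Formula: Carbon Stock = Biomass * Carbon Fraction
C = 445.0 t/ha * 0.49
C = 218.1 t C/ha

218.1


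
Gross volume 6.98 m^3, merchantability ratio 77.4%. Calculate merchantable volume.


Formula: MV = V_total * (merchantable_pct / 100)
Merchantable fraction = 77.4% / 100 = 0.774
MV = 6.98 m^3 * 0.774 = 5.403 m^3

5.403


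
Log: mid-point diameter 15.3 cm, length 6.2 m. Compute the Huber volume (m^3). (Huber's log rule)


Huber: V = Am * L,  Am = pi*(Dm/200)^2
Am = pi*(15.3/200)^2 = 0.018385 m^2
V = 0.018385*6.2 = 0.114 m^3

0.114


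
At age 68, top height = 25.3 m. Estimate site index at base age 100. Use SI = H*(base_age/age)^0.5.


Formula: SI = H_dom * (base_age / age)^0.5
Age ratio = 100 / 68 = 1.47059
sqrt(age_ratio) = 1.21268
SI = 25.3 * 1.21268 = 30.7 m

30.7


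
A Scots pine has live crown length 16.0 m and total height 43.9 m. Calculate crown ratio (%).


Formula: Crown Ratio = (Crown Length / Total Height) * 100
CR = (16.0 m / 43.9 m) * 100
CR = 0.3645 * 100 = 36.4%

36.4


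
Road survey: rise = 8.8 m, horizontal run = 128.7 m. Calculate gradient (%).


Formula: Gradient = rise / run * 100
Gradient = 8.8 / 128.7 * 100 = 6.8%

6.8


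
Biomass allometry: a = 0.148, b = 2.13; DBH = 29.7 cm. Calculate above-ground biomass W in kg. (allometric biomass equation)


Formula: W = a * DBH^b  (allometric power law)
DBH^b = 29.7^2.13 = 1370.791
W = 0.148 * 1370.791 = 202.9 kg

202.9


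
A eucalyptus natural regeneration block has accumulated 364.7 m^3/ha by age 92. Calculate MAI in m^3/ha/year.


Formula: MAI = Total Volume / Stand Age
MAI = 364.7 m^3/ha / 92 years
MAI = 3.96 m^3/ha/year

3.96


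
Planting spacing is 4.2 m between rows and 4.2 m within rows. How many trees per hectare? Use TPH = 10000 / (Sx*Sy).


Formula: TPH = 10000 m^2/ha / (spacing_x * spacing_y)
Area per tree = 4.2 m * 4.2 m = 17.64 m^2
TPH = 10000 / 17.64 = 567 trees/ha

567


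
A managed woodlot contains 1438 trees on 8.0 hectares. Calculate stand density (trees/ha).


Formula: Stand Density = N_trees / Area_ha
Density = 1438 trees / 8.0 ha
Density = 180 trees/ha

180


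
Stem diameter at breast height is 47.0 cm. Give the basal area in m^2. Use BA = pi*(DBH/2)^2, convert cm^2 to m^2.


Formula: BA = pi * (DBH/2)^2 / 10000  (cm^2 to m^2)
Radius = DBH/2 = 47.0/2 = 23.5 cm
BA = pi * 23.5^2 / 10000
   = 1734.9445 cm^2 / 10000
   = 0.1735 m^2

0.1735


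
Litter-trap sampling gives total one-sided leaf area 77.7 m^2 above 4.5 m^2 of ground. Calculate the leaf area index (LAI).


Formula: LAI = total leaf area / ground area  (dimensionless)
LAI = 77.7 m^2 / 4.5 m^2
LAI = 17.27

17.27


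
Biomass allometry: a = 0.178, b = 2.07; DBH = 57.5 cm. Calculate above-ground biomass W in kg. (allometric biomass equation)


Formula: W = a * DBH^b  (allometric power law)
DBH^b = 57.5^2.07 = 4390.4844
W = 0.178 * 4390.4844 = 781.5 kg

781.5


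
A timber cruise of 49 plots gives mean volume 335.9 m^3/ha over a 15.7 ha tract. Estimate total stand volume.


Formula: Total Volume = Mean Volume per ha * Total Area
Total Volume = 335.9 m^3/ha * 15.7 ha
Total Volume = 5274 m^3

5274


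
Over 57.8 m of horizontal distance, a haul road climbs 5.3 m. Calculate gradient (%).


Formula: Gradient = rise / run * 100
Gradient = 5.3 / 57.8 * 100 = 9.2%

9.2


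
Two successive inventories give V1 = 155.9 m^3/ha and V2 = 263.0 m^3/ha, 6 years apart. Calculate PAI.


Formula: PAI = (V_T2 - V_T1) / (T2 - T1)
Volume increment = 263.0 - 155.9 = 107.1 m^3/ha
PAI = 107.1 / 6 = 17.85 m^3/ha/year

17.85


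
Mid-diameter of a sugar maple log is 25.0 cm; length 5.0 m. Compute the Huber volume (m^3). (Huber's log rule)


Huber: V = Am * L,  Am = pi*(Dm/200)^2
Am = pi*(25.0/200)^2 = 0.049087 m^2
V = 0.049087*5.0 = 0.2454 m^3

0.2454


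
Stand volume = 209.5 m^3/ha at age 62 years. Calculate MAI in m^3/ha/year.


Formula: MAI = Total Volume / Stand Age
MAI = 209.5 m^3/ha / 62 years
MAI = 3.38 m^3/ha/year

3.38


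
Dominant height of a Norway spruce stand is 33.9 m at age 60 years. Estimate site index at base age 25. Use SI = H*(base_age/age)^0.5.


Formula: SI = H_dom * (base_age / age)^0.5
Age ratio = 25 / 60 = 0.41667
sqrt(age_ratio) = 0.6455
SI = 33.9 * 0.6455 = 21.9 m

21.9


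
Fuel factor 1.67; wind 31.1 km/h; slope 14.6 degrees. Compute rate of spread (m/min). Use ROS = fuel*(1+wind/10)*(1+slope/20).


Formula: ROS = fuel * (1 + wind/10) * (1 + slope/20)
Wind factor = 1 + 31.1/10 = 4.11
Slope factor = 1 + 14.6/20 = 1.73
ROS = 1.67 * 4.11 * 1.73 = 11.87 m/min

11.87


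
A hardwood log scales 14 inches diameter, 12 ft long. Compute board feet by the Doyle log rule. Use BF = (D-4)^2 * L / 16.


Doyle: BF = (D - 4)^2 * L / 16
Adjusted diameter = 14 - 4 = 10 in
(D-4)^2 = 10^2 = 100
BF = 100 * 12 / 16 = 75 BF

75


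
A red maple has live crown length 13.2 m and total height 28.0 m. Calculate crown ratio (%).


Formula: Crown Ratio = (Crown Length / Total Height) * 100
CR = (13.2 m / 28.0 m) * 100
CR = 0.4714 * 100 = 47.1%

47.1


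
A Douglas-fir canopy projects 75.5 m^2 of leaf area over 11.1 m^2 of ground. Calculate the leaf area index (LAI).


Formula: LAI = total leaf area / ground area  (dimensionless)
LAI = 75.5 m^2 / 11.1 m^2
LAI = 6.8

6.8


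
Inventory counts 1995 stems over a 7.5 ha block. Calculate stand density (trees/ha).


Formula: Stand Density = N_trees / Area_ha
Density = 1995 trees / 7.5 ha
Density = 266 trees/ha

266


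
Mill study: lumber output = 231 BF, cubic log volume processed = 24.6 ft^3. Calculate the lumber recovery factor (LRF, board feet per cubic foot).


Formula: LRF = Lumber Output (BF) / Log Input (ft^3)
LRF = 231 BF / 24.6 ft^3
LRF = 9.39 BF/ft^3

9.39


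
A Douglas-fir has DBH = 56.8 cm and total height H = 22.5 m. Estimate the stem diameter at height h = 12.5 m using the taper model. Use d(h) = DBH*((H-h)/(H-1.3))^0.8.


Taper: d(h) = DBH * ((H - h) / (H - 1.3))^0.8
Numerator = H - h = 22.5 - 12.5 = 10.0 m
Denominator = H - 1.3 = 22.5 - 1.3 = 21.2 m
Ratio = 10.0 / 21.2 = 0.4717
d = 56.8 * 0.4717^0.8 = 31.1 cm

31.1


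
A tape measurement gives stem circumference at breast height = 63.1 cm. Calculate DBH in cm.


Formula: DBH = C / pi
DBH = 63.1 / pi
pi = 3.14159...
DBH = 20.1 cm

20.1


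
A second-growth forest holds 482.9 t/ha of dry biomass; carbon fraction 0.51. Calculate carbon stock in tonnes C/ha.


Formula: Carbon Stock = Biomass * Carbon Fraction
C = 482.9 t/ha * 0.51
C = 246.3 t C/ha

246.3


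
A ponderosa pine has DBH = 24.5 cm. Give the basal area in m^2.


Formula: BA = pi * (DBH/2)^2 / 10000  (cm^2 to m^2)
Radius = DBH/2 = 24.5/2 = 12.25 cm
BA = pi * 12.25^2 / 10000
   = 471.4352 cm^2 / 10000
   = 0.0471 m^2

0.0471


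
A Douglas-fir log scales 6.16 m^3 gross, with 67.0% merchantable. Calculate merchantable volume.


Formula: MV = V_total * (merchantable_pct / 100)
Merchantable fraction = 67.0% / 100 = 0.67
MV = 6.16 m^3 * 0.67 = 4.127 m^3

4.127


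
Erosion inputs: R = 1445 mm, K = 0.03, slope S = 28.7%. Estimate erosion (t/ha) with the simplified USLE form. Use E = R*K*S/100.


Formula: E = R * K * S / 100  (simplified USLE)
R * K = 1445 * 0.03 = 43.35
E = 43.35 * 28.7 / 100 = 12.44 t/ha

12.44


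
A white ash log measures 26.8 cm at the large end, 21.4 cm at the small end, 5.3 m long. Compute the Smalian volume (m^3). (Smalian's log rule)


Smalian: V = (A1 + A2)/2 * L,  A = pi*(D/200)^2
A1 = pi*(26.8/200)^2 = 0.05641 m^2
A2 = pi*(21.4/200)^2 = 0.035968 m^2
V = (0.05641+0.035968)/2*5.3 = 0.2448 m^3

0.2448


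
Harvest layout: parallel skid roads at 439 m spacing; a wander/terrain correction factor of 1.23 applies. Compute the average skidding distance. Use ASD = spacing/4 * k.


Formula: ASD = (spacing / 4) * correction
Uncorrected distance = spacing / 4 = 439 / 4 = 109.75 m
ASD = 109.75 * 1.23 = 135 m

135


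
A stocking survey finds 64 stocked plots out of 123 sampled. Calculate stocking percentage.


Formula: Stocking % = stocked plots / total plots * 100
Stocking = 64 / 123 * 100
Stocking = 0.5203 * 100 = 52.0%

52.0


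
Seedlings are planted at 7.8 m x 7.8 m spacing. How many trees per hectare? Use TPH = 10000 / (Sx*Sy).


Formula: TPH = 10000 m^2/ha / (spacing_x * spacing_y)
Area per tree = 7.8 m * 7.8 m = 60.84 m^2
TPH = 10000 / 60.84 = 164 trees/ha

164


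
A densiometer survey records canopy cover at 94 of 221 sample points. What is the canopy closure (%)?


Formula: Canopy closure = covered points / total points * 100
Closure = 94 / 221 * 100
Closure = 0.4253 * 100 = 42.5%

42.5


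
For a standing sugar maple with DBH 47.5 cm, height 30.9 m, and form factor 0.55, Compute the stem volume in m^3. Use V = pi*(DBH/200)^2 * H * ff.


Formula: V = pi * (DBH/200)^2 * H * ff
Radius = DBH/200 = 47.5/200 = 0.2375 m
Radius^2 = 0.2375^2 = 0.05640625 m^2
V = pi * 0.05640625 * 30.9 * 0.55
V = 3.012 m^3

3.012


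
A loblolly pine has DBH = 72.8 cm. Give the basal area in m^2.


Formula: BA = pi * (DBH/2)^2 / 10000  (cm^2 to m^2)
Radius = DBH/2 = 72.8/2 = 36.4 cm
BA = pi * 36.4^2 / 10000
   = 4162.4846 cm^2 / 10000
   = 0.4162 m^2

0.4162


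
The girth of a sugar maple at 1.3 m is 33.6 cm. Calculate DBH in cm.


Formula: DBH = C / pi
DBH = 33.6 / pi
pi = 3.14159...
DBH = 10.7 cm

10.7


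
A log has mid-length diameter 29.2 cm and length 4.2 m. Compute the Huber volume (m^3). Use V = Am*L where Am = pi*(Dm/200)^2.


Huber: V = Am * L,  Am = pi*(Dm/200)^2
Am = pi*(29.2/200)^2 = 0.066966 m^2
V = 0.066966*4.2 = 0.2813 m^3

0.2813


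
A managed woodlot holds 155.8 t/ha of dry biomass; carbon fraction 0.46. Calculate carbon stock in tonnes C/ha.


Formula: Carbon Stock = Biomass * Carbon Fraction
C = 155.8 t/ha * 0.46
C = 71.7 t C/ha

71.7


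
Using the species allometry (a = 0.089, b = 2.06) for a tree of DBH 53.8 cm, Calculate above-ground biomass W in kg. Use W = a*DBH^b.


Formula: W = a * DBH^b  (allometric power law)
DBH^b = 53.8^2.06 = 3676.3046
W = 0.089 * 3676.3046 = 327.2 kg

327.2


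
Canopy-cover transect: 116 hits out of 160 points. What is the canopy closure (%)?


Formula: Canopy closure = covered points / total points * 100
Closure = 116 / 160 * 100
Closure = 0.725 * 100 = 72.5%

72.5


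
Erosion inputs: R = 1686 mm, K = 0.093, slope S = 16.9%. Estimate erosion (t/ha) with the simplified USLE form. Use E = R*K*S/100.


Formula: E = R * K * S / 100  (simplified USLE)
R * K = 1686 * 0.093 = 156.798
E = 156.798 * 16.9 / 100 = 26.5 t/ha

26.5


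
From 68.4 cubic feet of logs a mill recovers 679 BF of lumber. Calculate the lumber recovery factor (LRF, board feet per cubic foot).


Formula: LRF = Lumber Output (BF) / Log Input (ft^3)
LRF = 679 BF / 68.4 ft^3
LRF = 9.93 BF/ft^3

9.93


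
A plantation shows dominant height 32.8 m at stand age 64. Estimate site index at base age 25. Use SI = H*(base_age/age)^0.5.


Formula: SI = H_dom * (base_age / age)^0.5
Age ratio = 25 / 64 = 0.39062
sqrt(age_ratio) = 0.625
SI = 32.8 * 0.625 = 20.5 m

20.5


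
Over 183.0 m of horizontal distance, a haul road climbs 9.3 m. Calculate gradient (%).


Formula: Gradient = rise / run * 100
Gradient = 9.3 / 183.0 * 100 = 5.1%

5.1


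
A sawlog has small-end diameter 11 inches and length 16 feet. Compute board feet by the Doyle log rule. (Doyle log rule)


Doyle: BF = (D - 4)^2 * L / 16
Adjusted diameter = 11 - 4 = 7 in
(D-4)^2 = 7^2 = 49
BF = 49 * 16 / 16 = 49 BF

49


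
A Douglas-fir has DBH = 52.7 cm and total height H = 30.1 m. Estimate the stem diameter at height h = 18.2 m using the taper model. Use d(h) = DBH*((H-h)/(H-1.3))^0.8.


Taper: d(h) = DBH * ((H - h) / (H - 1.3))^0.8
Numerator = H - h = 30.1 - 18.2 = 11.9 m
Denominator = H - 1.3 = 30.1 - 1.3 = 28.8 m
Ratio = 11.9 / 28.8 = 0.41319
d = 52.7 * 0.41319^0.8 = 26.0 cm

26.0


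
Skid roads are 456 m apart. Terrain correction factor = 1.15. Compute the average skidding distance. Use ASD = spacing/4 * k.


Formula: ASD = (spacing / 4) * correction
Uncorrected distance = spacing / 4 = 456 / 4 = 114 m
ASD = 114 * 1.15 = 131 m

131


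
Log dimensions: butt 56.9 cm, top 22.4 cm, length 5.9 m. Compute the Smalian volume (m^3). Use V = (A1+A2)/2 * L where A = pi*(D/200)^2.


Smalian: V = (A1 + A2)/2 * L,  A = pi*(D/200)^2
A1 = pi*(56.9/200)^2 = 0.254281 m^2
A2 = pi*(22.4/200)^2 = 0.039408 m^2
V = (0.254281+0.039408)/2*5.9 = 0.8664 m^3

0.8664


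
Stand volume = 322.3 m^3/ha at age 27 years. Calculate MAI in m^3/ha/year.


Formula: MAI = Total Volume / Stand Age
MAI = 322.3 m^3/ha / 27 years
MAI = 11.94 m^3/ha/year

11.94


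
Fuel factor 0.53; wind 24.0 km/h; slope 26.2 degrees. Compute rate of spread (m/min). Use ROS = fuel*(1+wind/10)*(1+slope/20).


Formula: ROS = fuel * (1 + wind/10) * (1 + slope/20)
Wind factor = 1 + 24.0/10 = 3.4
Slope factor = 1 + 26.2/20 = 2.31
ROS = 0.53 * 3.4 * 2.31 = 4.16 m/min

4.16


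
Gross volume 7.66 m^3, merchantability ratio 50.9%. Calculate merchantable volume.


Formula: MV = V_total * (merchantable_pct / 100)
Merchantable fraction = 50.9% / 100 = 0.509
MV = 7.66 m^3 * 0.509 = 3.899 m^3

3.899


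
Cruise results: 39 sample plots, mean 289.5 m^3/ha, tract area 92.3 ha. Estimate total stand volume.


Formula: Total Volume = Mean Volume per ha * Total Area
Total Volume = 289.5 m^3/ha * 92.3 ha
Total Volume = 26721 m^3

26721


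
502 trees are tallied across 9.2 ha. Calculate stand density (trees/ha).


Formula: Stand Density = N_trees / Area_ha
Density = 502 trees / 9.2 ha
Density = 55 trees/ha

55


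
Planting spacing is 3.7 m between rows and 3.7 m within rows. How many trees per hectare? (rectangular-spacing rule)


Formula: TPH = 10000 m^2/ha / (spacing_x * spacing_y)
Area per tree = 3.7 m * 3.7 m = 13.69 m^2
TPH = 10000 / 13.69 = 730 trees/ha

730


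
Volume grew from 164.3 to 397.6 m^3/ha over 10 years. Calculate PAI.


Formula: PAI = (V_T2 - V_T1) / (T2 - T1)
Volume increment = 397.6 - 164.3 = 233.3 m^3/ha
PAI = 233.3 / 10 = 23.33 m^3/ha/year

23.33


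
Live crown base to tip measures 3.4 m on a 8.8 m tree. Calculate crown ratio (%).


Formula: Crown Ratio = (Crown Length / Total Height) * 100
CR = (3.4 m / 8.8 m) * 100
CR = 0.3864 * 100 = 38.6%

38.6


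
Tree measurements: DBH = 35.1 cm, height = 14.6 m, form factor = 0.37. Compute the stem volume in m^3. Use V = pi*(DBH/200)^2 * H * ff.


Formula: V = pi * (DBH/200)^2 * H * ff
Radius = DBH/200 = 35.1/200 = 0.1755 m
Radius^2 = 0.1755^2 = 0.03080025 m^2
V = pi * 0.03080025 * 14.6 * 0.37
V = 0.523 m^3

0.523


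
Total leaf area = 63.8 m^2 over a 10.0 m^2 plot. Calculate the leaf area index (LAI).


Formula: LAI = total leaf area / ground area  (dimensionless)
LAI = 63.8 m^2 / 10.0 m^2
LAI = 6.38

6.38


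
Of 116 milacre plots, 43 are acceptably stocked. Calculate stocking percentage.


Formula: Stocking % = stocked plots / total plots * 100
Stocking = 43 / 116 * 100
Stocking = 0.3707 * 100 = 37.1%

37.1


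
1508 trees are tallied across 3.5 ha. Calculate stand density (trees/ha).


Formula: Stand Density = N_trees / Area_ha
Density = 1508 trees / 3.5 ha
Density = 431 trees/ha

431


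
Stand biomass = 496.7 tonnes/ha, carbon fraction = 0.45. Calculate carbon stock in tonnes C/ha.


Formula: Carbon Stock = Biomass * Carbon Fraction
C = 496.7 t/ha * 0.45
C = 223.5 t C/ha

223.5


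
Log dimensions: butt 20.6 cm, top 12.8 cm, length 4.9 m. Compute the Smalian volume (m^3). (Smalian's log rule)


Smalian: V = (A1 + A2)/2 * L,  A = pi*(D/200)^2
A1 = pi*(20.6/200)^2 = 0.033329 m^2
A2 = pi*(12.8/200)^2 = 0.012868 m^2
V = (0.033329+0.012868)/2*4.9 = 0.1132 m^3

0.1132


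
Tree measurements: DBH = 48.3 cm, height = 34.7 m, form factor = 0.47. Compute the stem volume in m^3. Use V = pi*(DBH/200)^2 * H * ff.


Formula: V = pi * (DBH/200)^2 * H * ff
Radius = DBH/200 = 48.3/200 = 0.2415 m
Radius^2 = 0.2415^2 = 0.05832225 m^2
V = pi * 0.05832225 * 34.7 * 0.47
V = 2.988 m^3

2.988


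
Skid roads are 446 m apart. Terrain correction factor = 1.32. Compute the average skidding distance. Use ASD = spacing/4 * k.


Formula: ASD = (spacing / 4) * correction
Uncorrected distance = spacing / 4 = 446 / 4 = 111.5 m
ASD = 111.5 * 1.32 = 147 m

147


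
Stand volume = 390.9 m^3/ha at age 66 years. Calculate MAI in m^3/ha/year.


Formula: MAI = Total Volume / Stand Age
MAI = 390.9 m^3/ha / 66 years
MAI = 5.92 m^3/ha/year

5.92


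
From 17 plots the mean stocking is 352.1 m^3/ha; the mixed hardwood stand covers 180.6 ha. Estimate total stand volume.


Formula: Total Volume = Mean Volume per ha * Total Area
Total Volume = 352.1 m^3/ha * 180.6 ha
Total Volume = 63589 m^3

63589


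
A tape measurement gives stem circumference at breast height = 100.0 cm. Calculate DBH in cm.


Formula: DBH = C / pi
DBH = 100.0 / pi
pi = 3.14159...
DBH = 31.8 cm

31.8
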